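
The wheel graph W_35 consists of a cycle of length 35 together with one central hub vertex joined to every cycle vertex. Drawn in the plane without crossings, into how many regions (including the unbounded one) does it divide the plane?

W_35 has V = 35 + 1 = 36 vertices and E = 2·35 = 70 edges.
By Euler's formula F = 2 − V + E = 2 − 36 + 70 = 36.

36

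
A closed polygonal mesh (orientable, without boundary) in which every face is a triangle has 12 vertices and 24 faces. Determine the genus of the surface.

Every face is a triangle, so 2E = 3·24 = 72, giving E = 36.
χ = V − E + F = 12 − 36 + 24 = 0.
For a closed orientable surface χ = 2 − 2g, so g = (2 − (0))/2 = 1.

1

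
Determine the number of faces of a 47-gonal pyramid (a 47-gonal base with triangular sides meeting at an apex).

A pyramid on an n-gon base has one n-gon and n triangles: V = 47 + 1 = 48, E = 2·47 = 94, F = 47 + 1 = 48.

48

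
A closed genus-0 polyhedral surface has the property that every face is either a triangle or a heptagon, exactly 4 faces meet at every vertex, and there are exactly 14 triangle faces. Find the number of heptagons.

2

Let x be the number of heptagons; then F = 14 + x.
Edge–face incidences: 2E = 3·14 + 7·x = 42 + 7x.
Every vertex has degree 4, so 4V = 2E.
Euler: V − E + F = 2 ⇒ (2E)/4 − E + (14 + x) = 2.
Multiply by 8: 2·(2E) − 4·(2E) + 8·(14 + x) = 16, i.e. 112 + 8x − 2·(42 + 7x) = 16.
Collecting terms: −6x + 28 = 16, so −6x = −12, so x = 2.
Then 2E = 42 + 7·2 = 56, so E = 28, V = 2E/4 = 14, F = 14 + 2 = 16.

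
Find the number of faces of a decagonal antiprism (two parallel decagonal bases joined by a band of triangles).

An antiprism on an n-gon has two n-gon caps and 2n triangles: V = 2·10 = 20, E = 4·10 = 40, F = 2·10 + 2 = 22.

22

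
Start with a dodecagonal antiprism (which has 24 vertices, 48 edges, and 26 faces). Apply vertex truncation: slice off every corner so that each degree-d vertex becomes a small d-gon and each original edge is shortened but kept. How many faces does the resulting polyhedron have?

50

Truncation replaces each original edge-end by a new vertex, so V′ = 2E = 96.
Each original edge survives, and each old vertex of degree d contributes d new edges; summing degrees gives Σd = 2E, so E′ = E + 2E = 3E = 144.
Each original face survives and each original vertex becomes one new face: F′ = F + V = 50.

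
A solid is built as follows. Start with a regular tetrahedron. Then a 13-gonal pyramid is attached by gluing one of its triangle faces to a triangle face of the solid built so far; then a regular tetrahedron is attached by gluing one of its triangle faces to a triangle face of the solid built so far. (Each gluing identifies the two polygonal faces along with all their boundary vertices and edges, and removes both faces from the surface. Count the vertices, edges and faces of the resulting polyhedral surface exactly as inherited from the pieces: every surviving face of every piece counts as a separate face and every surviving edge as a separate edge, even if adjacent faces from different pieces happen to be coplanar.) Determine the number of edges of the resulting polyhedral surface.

A regular tetrahedron: V=4, E=6, F=4.
Attach a 13-gonal pyramid (V=14, E=26, F=14) along a 3-gon: merge 3 vertices and 3 edges, delete both glued faces → V=15, E=29, F=16.
Attach a regular tetrahedron (V=4, E=6, F=4) along a 3-gon: merge 3 vertices and 3 edges, delete both glued faces → V=16, E=32, F=18.
Check: V − E + F = 16 − 32 + 18 = 2.

32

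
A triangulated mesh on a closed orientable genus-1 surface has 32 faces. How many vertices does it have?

χ = 2 − 2·1 = 0, and every face is a triangle so 3F = 2E.
E = 3·32/2 = 48. Then V = 0 + E − F = 0 + 48 − 32 = 16.

16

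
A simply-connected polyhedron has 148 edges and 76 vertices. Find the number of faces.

Here V − E + F = 2.
F = 2 − V + E = 2 − 76 + 148 = 74.

74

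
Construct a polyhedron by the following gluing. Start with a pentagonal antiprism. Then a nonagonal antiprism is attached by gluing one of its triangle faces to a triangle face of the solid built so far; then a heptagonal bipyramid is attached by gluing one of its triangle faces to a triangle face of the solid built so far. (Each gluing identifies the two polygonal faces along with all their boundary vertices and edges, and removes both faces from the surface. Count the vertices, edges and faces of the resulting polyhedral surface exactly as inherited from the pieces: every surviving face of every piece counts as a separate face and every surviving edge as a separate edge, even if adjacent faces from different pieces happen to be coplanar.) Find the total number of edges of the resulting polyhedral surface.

71

A pentagonal antiprism: V=10, E=20, F=12.
Attach a nonagonal antiprism (V=18, E=36, F=20) along a 3-gon: merge 3 vertices and 3 edges, delete both glued faces → V=25, E=53, F=30.
Attach a heptagonal bipyramid (V=9, E=21, F=14) along a 3-gon: merge 3 vertices and 3 edges, delete both glued faces → V=31, E=71, F=42.
Check: V − E + F = 31 − 71 + 42 = 2.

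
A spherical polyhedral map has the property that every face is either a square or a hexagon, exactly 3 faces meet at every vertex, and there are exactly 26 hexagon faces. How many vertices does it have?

Let x be the number of squares; then F = 26 + x.
Edge–face incidences: 2E = 6·26 + 4·x = 156 + 4x.
Every vertex has degree 3, so 3V = 2E.
Euler: V − E + F = 2 ⇒ (2E)/3 − E + (26 + x) = 2.
Multiply by 6: 2·(2E) − 3·(2E) + 6·(26 + x) = 12, i.e. 156 + 6x − (156 + 4x) = 12.
Collecting terms: 2x = 12, so x = 6.
Then 2E = 156 + 4·6 = 180, so E = 90, V = 2E/3 = 60, F = 26 + 6 = 32.

60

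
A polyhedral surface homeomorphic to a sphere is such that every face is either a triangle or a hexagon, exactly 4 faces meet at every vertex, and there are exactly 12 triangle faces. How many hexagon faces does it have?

2

Let x be the number of hexagons; then F = 12 + x.
Edge–face incidences: 2E = 3·12 + 6·x = 36 + 6x.
Every vertex has degree 4, so 4V = 2E.
Euler: V − E + F = 2 ⇒ (2E)/4 − E + (12 + x) = 2.
Multiply by 8: 2·(2E) − 4·(2E) + 8·(12 + x) = 16, i.e. 96 + 8x − 2·(36 + 6x) = 16.
Collecting terms: −4x + 24 = 16, so −4x = −8, so x = 2.
Then 2E = 36 + 6·2 = 48, so E = 24, V = 2E/4 = 12, F = 12 + 2 = 14.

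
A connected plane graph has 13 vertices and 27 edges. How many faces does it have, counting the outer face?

Euler's formula for a connected plane graph: V − E + F = 2, so F = 2 − 13 + 27 = 16.

16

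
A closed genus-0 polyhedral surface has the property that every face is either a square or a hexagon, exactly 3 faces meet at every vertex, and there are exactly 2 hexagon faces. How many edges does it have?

Let x be the number of squares; then F = 2 + x.
Edge–face incidences: 2E = 6·2 + 4·x = 12 + 4x.
Every vertex has degree 3, so 3V = 2E.
Euler: V − E + F = 2 ⇒ (2E)/3 − E + (2 + x) = 2.
Multiply by 6: 2·(2E) − 3·(2E) + 6·(2 + x) = 12, i.e. 12 + 6x − (12 + 4x) = 12.
Collecting terms: 2x = 12, so x = 6.
Then 2E = 12 + 4·6 = 36, so E = 18, V = 2E/3 = 12, F = 2 + 6 = 8.

18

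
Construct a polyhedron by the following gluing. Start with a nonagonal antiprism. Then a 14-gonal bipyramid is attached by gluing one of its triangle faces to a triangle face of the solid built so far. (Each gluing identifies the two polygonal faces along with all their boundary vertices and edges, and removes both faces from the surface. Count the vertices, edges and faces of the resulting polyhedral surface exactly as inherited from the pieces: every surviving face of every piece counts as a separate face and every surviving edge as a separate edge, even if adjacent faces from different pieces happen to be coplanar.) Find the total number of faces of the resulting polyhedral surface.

A nonagonal antiprism: V=18, E=36, F=20.
Attach a 14-gonal bipyramid (V=16, E=42, F=28) along a 3-gon: merge 3 vertices and 3 edges, delete both glued faces → V=31, E=75, F=46.
Check: V − E + F = 31 − 75 + 46 = 2.

46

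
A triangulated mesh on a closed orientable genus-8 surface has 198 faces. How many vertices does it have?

85

χ = 2 − 2·8 = -14, and every face is a triangle so 3F = 2E.
E = 3·198/2 = 297. Then V = -14 + E − F = -14 + 297 − 198 = 85.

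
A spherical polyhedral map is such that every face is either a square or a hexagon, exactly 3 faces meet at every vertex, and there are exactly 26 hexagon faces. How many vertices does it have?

Let x be the number of squares; then F = 26 + x.
Edge–face incidences: 2E = 6·26 + 4·x = 156 + 4x.
Every vertex has degree 3, so 3V = 2E.
Euler: V − E + F = 2 ⇒ (2E)/3 − E + (26 + x) = 2.
Multiply by 6: 2·(2E) − 3·(2E) + 6·(26 + x) = 12, i.e. 156 + 6x − (156 + 4x) = 12.
Collecting terms: 2x = 12, so x = 6.
Then 2E = 156 + 4·6 = 180, so E = 90, V = 2E/3 = 60, F = 26 + 6 = 32.

60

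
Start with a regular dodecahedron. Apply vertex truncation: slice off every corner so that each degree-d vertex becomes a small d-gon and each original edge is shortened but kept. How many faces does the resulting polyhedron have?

32

The base solid has V = 20, E = 30, F = 12.
Truncation replaces each original edge-end by a new vertex, so V′ = 2E = 60.
Each original edge survives, and each old vertex of degree d contributes d new edges; summing degrees gives Σd = 2E, so E′ = E + 2E = 3E = 90.
Each original face survives and each original vertex becomes one new face: F′ = F + V = 32.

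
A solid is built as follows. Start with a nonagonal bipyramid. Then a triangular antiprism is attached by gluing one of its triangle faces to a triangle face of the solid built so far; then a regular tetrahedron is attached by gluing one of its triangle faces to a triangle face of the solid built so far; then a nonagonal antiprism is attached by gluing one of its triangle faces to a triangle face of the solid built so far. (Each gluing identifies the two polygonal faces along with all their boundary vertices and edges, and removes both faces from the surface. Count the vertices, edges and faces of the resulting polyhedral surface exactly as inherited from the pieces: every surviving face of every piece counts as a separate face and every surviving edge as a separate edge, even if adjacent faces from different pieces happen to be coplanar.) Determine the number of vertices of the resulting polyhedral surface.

A nonagonal bipyramid: V=11, E=27, F=18.
Attach a triangular antiprism (V=6, E=12, F=8) along a 3-gon: merge 3 vertices and 3 edges, delete both glued faces → V=14, E=36, F=24.
Attach a regular tetrahedron (V=4, E=6, F=4) along a 3-gon: merge 3 vertices and 3 edges, delete both glued faces → V=15, E=39, F=26.
Attach a nonagonal antiprism (V=18, E=36, F=20) along a 3-gon: merge 3 vertices and 3 edges, delete both glued faces → V=30, E=72, F=44.
Check: V − E + F = 30 − 72 + 44 = 2.

30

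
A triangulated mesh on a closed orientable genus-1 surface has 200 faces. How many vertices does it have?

χ = 2 − 2·1 = 0, and every face is a triangle so 3F = 2E.
E = 3·200/2 = 300. Then V = 0 + E − F = 0 + 300 − 200 = 100.

100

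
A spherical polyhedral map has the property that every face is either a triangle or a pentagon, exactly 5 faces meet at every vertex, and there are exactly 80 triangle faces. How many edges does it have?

150

Let x be the number of pentagons; then F = 80 + x.
Edge–face incidences: 2E = 3·80 + 5·x = 240 + 5x.
Every vertex has degree 5, so 5V = 2E.
Euler: V − E + F = 2 ⇒ (2E)/5 − E + (80 + x) = 2.
Multiply by 10: 2·(2E) − 5·(2E) + 10·(80 + x) = 20, i.e. 800 + 10x − 3·(240 + 5x) = 20.
Collecting terms: −5x + 80 = 20, so −5x = −60, so x = 12.
Then 2E = 240 + 5·12 = 300, so E = 150, V = 2E/5 = 60, F = 80 + 12 = 92.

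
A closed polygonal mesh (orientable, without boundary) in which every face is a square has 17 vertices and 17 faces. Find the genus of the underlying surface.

1

Every face is a square, so 2E = 4·17 = 68, giving E = 34.
χ = V − E + F = 17 − 34 + 17 = 0.
For a closed orientable surface χ = 2 − 2g, so g = (2 − (0))/2 = 1.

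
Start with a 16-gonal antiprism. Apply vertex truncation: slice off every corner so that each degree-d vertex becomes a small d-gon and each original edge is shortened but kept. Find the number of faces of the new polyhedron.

66

The base solid has V = 32, E = 64, F = 34.
Truncation replaces each original edge-end by a new vertex, so V′ = 2E = 128.
Each original edge survives, and each old vertex of degree d contributes d new edges; summing degrees gives Σd = 2E, so E′ = E + 2E = 3E = 192.
Each original face survives and each original vertex becomes one new face: F′ = F + V = 66.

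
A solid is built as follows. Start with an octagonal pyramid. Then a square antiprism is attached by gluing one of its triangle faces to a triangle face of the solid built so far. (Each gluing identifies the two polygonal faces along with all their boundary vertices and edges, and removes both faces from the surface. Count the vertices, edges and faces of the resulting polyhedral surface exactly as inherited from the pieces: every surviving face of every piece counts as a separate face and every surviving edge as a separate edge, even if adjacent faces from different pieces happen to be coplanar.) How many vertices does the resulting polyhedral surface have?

An octagonal pyramid: V=9, E=16, F=9.
Attach a square antiprism (V=8, E=16, F=10) along a 3-gon: merge 3 vertices and 3 edges, delete both glued faces → V=14, E=29, F=17.
Check: V − E + F = 14 − 29 + 17 = 2.

14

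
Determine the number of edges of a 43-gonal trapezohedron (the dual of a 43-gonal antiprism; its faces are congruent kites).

The n-trapezohedron (dual of the n-antiprism) has V = 2·43 + 2 = 88, E = 4·43 = 172, F = 2·43 = 86.

172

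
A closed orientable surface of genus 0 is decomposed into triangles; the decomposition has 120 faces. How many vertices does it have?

62

χ = 2 − 2·0 = 2, and every face is a triangle so 3F = 2E.
E = 3·120/2 = 180. Then V = 2 + E − F = 2 + 180 − 120 = 62.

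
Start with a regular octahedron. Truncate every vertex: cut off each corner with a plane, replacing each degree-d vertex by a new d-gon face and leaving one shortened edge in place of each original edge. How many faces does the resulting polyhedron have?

The base solid has V = 6, E = 12, F = 8.
Truncation replaces each original edge-end by a new vertex, so V′ = 2E = 24.
Each original edge survives, and each old vertex of degree d contributes d new edges; summing degrees gives Σd = 2E, so E′ = E + 2E = 3E = 36.
Each original face survives and each original vertex becomes one new face: F′ = F + V = 14.

14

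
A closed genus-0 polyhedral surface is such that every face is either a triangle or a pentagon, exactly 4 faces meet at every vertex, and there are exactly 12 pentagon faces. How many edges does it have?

Let x be the number of triangles; then F = 12 + x.
Edge–face incidences: 2E = 5·12 + 3·x = 60 + 3x.
Every vertex has degree 4, so 4V = 2E.
Euler: V − E + F = 2 ⇒ (2E)/4 − E + (12 + x) = 2.
Multiply by 8: 2·(2E) − 4·(2E) + 8·(12 + x) = 16, i.e. 96 + 8x − 2·(60 + 3x) = 16.
Collecting terms: 2x − 24 = 16, so 2x = 40, so x = 20.
Then 2E = 60 + 3·20 = 120, so E = 60, V = 2E/4 = 30, F = 12 + 20 = 32.

60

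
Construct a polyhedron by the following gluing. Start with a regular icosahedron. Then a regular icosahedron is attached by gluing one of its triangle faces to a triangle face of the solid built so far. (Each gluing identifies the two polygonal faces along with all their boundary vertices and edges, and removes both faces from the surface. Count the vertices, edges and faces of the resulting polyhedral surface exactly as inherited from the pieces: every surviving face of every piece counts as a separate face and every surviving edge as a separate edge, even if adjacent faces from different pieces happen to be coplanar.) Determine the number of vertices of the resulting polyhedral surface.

A regular icosahedron: V=12, E=30, F=20.
Attach a regular icosahedron (V=12, E=30, F=20) along a 3-gon: merge 3 vertices and 3 edges, delete both glued faces → V=21, E=57, F=38.
Check: V − E + F = 21 − 57 + 38 = 2.

21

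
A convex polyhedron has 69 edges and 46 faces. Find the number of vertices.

25

Here V − E + F = 2.
V = 2 + E − F = 2 + 69 − 46 = 25.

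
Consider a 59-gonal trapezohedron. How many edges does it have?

236

The n-trapezohedron (dual of the n-antiprism) has V = 2·59 + 2 = 120, E = 4·59 = 236, F = 2·59 = 118.
Check: V − E + F = 120 − 236 + 118 = 2.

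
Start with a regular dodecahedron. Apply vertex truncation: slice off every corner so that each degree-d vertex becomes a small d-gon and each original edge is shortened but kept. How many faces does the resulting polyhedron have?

32

The base solid has V = 20, E = 30, F = 12.
Truncation replaces each original edge-end by a new vertex, so V′ = 2E = 60.
Each original edge survives, and each old vertex of degree d contributes d new edges; summing degrees gives Σd = 2E, so E′ = E + 2E = 3E = 90.
Each original face survives and each original vertex becomes one new face: F′ = F + V = 32.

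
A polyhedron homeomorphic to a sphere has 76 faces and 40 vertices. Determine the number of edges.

114

Here V − E + F = 2.
E = V + F − (2) = 40 + 76 − (2) = 114.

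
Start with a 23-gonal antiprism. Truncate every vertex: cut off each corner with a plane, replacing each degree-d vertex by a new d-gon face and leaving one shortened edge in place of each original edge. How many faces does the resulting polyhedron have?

The base solid has V = 46, E = 92, F = 48.
Truncation replaces each original edge-end by a new vertex, so V′ = 2E = 184.
Each original edge survives, and each old vertex of degree d contributes d new edges; summing degrees gives Σd = 2E, so E′ = E + 2E = 3E = 276.
Each original face survives and each original vertex becomes one new face: F′ = F + V = 94.

94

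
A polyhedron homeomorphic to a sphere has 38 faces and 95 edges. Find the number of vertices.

Here V − E + F = 2.
V = 2 + E − F = 2 + 95 − 38 = 59.

59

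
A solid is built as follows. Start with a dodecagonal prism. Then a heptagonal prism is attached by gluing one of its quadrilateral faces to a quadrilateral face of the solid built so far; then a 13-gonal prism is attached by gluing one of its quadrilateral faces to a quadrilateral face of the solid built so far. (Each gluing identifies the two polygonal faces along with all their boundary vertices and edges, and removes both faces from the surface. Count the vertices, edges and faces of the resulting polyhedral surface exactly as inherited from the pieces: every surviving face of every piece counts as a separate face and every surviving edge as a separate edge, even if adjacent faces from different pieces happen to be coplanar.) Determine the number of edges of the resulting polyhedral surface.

88

A dodecagonal prism: V=24, E=36, F=14.
Attach a heptagonal prism (V=14, E=21, F=9) along a 4-gon: merge 4 vertices and 4 edges, delete both glued faces → V=34, E=53, F=21.
Attach a 13-gonal prism (V=26, E=39, F=15) along a 4-gon: merge 4 vertices and 4 edges, delete both glued faces → V=56, E=88, F=34.
Check: V − E + F = 56 − 88 + 34 = 2.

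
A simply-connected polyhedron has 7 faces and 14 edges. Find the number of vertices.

Here V − E + F = 2.
V = 2 + E − F = 2 + 14 − 7 = 9.

9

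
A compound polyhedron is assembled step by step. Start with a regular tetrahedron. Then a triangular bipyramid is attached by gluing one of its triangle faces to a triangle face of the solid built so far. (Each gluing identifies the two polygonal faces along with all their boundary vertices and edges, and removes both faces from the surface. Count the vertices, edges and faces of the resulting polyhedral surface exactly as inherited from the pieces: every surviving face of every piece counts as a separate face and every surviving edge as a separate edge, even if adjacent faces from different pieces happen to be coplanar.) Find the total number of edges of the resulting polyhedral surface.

A regular tetrahedron: V=4, E=6, F=4.
Attach a triangular bipyramid (V=5, E=9, F=6) along a 3-gon: merge 3 vertices and 3 edges, delete both glued faces → V=6, E=12, F=8.
Check: V − E + F = 6 − 12 + 8 = 2.

12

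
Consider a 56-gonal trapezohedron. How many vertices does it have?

114

The n-trapezohedron (dual of the n-antiprism) has V = 2·56 + 2 = 114, E = 4·56 = 224, F = 2·56 = 112.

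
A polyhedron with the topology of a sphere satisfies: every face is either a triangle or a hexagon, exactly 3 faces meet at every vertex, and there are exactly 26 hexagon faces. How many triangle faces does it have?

Let x be the number of triangles; then F = 26 + x.
Edge–face incidences: 2E = 6·26 + 3·x = 156 + 3x.
Every vertex has degree 3, so 3V = 2E.
Euler: V − E + F = 2 ⇒ (2E)/3 − E + (26 + x) = 2.
Multiply by 6: 2·(2E) − 3·(2E) + 6·(26 + x) = 12, i.e. 156 + 6x − (156 + 3x) = 12.
Collecting terms: 3x = 12, so x = 4.
Then 2E = 156 + 3·4 = 168, so E = 84, V = 2E/3 = 56, F = 26 + 4 = 30.

4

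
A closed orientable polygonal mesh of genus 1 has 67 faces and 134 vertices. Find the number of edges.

201

For a closed orientable surface of genus 1, χ = 2 − 2·1 = 0.
E = V + F − (0) = 134 + 67 − (0) = 201.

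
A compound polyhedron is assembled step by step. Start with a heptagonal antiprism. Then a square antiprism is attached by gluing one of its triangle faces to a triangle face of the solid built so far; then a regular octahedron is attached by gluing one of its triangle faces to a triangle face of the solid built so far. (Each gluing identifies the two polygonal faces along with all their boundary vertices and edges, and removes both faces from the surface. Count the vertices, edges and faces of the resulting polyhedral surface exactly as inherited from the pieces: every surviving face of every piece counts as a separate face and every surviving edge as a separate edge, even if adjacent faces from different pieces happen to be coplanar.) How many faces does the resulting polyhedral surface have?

A heptagonal antiprism: V=14, E=28, F=16.
Attach a square antiprism (V=8, E=16, F=10) along a 3-gon: merge 3 vertices and 3 edges, delete both glued faces → V=19, E=41, F=24.
Attach a regular octahedron (V=6, E=12, F=8) along a 3-gon: merge 3 vertices and 3 edges, delete both glued faces → V=22, E=50, F=30.
Check: V − E + F = 22 − 50 + 30 = 2.

30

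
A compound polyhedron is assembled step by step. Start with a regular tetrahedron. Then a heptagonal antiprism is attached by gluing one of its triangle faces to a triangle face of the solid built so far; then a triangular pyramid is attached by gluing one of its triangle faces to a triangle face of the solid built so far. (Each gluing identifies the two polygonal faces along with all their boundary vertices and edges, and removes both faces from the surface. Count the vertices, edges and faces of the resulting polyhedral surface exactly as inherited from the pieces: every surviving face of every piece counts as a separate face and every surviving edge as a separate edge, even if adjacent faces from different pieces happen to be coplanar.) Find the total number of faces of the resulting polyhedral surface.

20

A regular tetrahedron: V=4, E=6, F=4.
Attach a heptagonal antiprism (V=14, E=28, F=16) along a 3-gon: merge 3 vertices and 3 edges, delete both glued faces → V=15, E=31, F=18.
Attach a triangular pyramid (V=4, E=6, F=4) along a 3-gon: merge 3 vertices and 3 edges, delete both glued faces → V=16, E=34, F=20.
Check: V − E + F = 16 − 34 + 20 = 2.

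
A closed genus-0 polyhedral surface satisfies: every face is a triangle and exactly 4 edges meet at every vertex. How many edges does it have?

Each face has 3 edges and each edge borders two faces, so 2E = 3F.
Each vertex has degree 4, so 4V = 2E and hence V = 3F/4.
Euler: V − E + F = 2 ⇒ (3F/4) − (3F/2) + F = 2.
Multiply by 8: (6 − 12 + 8)F = 16, i.e. 2F = 16.
So F = 8, E = 3·8/2 = 12, V = 3·8/4 = 6.

12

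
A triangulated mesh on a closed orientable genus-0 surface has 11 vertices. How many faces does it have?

χ = 2 − 2·0 = 2, and every face is a triangle so 3F = 2E.
V − E + F = 2 with E = 3F/2 gives 11 − (3/2 − 1)·F = 2, so F = 18 and E = 27.

18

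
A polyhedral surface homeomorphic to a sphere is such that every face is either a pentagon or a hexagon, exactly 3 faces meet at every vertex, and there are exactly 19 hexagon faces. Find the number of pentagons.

Let x be the number of pentagons; then F = 19 + x.
Edge–face incidences: 2E = 6·19 + 5·x = 114 + 5x.
Every vertex has degree 3, so 3V = 2E.
Euler: V − E + F = 2 ⇒ (2E)/3 − E + (19 + x) = 2.
Multiply by 6: 2·(2E) − 3·(2E) + 6·(19 + x) = 12, i.e. 114 + 6x − (114 + 5x) = 12.
Collecting terms: x = 12.
Then 2E = 114 + 5·12 = 174, so E = 87, V = 2E/3 = 58, F = 19 + 12 = 31.

12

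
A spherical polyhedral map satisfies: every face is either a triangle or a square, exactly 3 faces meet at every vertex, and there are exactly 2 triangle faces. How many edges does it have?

Let x be the number of squares; then F = 2 + x.
Edge–face incidences: 2E = 3·2 + 4·x = 6 + 4x.
Every vertex has degree 3, so 3V = 2E.
Euler: V − E + F = 2 ⇒ (2E)/3 − E + (2 + x) = 2.
Multiply by 6: 2·(2E) − 3·(2E) + 6·(2 + x) = 12, i.e. 12 + 6x − (6 + 4x) = 12.
Collecting terms: 2x + 6 = 12, so 2x = 6, so x = 3.
Then 2E = 6 + 4·3 = 18, so E = 9, V = 2E/3 = 6, F = 2 + 3 = 5.

9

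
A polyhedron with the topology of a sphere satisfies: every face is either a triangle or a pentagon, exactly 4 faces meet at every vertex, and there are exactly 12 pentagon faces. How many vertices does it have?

30

Let x be the number of triangles; then F = 12 + x.
Edge–face incidences: 2E = 5·12 + 3·x = 60 + 3x.
Every vertex has degree 4, so 4V = 2E.
Euler: V − E + F = 2 ⇒ (2E)/4 − E + (12 + x) = 2.
Multiply by 8: 2·(2E) − 4·(2E) + 8·(12 + x) = 16, i.e. 96 + 8x − 2·(60 + 3x) = 16.
Collecting terms: 2x − 24 = 16, so 2x = 40, so x = 20.
Then 2E = 60 + 3·20 = 120, so E = 60, V = 2E/4 = 30, F = 12 + 20 = 32.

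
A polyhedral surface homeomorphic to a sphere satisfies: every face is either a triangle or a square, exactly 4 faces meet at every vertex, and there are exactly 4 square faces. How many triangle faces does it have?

Let x be the number of triangles; then F = 4 + x.
Edge–face incidences: 2E = 4·4 + 3·x = 16 + 3x.
Every vertex has degree 4, so 4V = 2E.
Euler: V − E + F = 2 ⇒ (2E)/4 − E + (4 + x) = 2.
Multiply by 8: 2·(2E) − 4·(2E) + 8·(4 + x) = 16, i.e. 32 + 8x − 2·(16 + 3x) = 16.
Collecting terms: 2x = 16, so x = 8.
Then 2E = 16 + 3·8 = 40, so E = 20, V = 2E/4 = 10, F = 4 + 8 = 12.

8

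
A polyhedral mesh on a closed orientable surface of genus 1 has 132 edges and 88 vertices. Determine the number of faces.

For a closed orientable surface of genus 1, χ = 2 − 2·1 = 0.
F = 0 − V + E = 0 − 88 + 132 = 44.

44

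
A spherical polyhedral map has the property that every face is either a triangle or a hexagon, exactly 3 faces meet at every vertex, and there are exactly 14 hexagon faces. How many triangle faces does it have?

Let x be the number of triangles; then F = 14 + x.
Edge–face incidences: 2E = 6·14 + 3·x = 84 + 3x.
Every vertex has degree 3, so 3V = 2E.
Euler: V − E + F = 2 ⇒ (2E)/3 − E + (14 + x) = 2.
Multiply by 6: 2·(2E) − 3·(2E) + 6·(14 + x) = 12, i.e. 84 + 6x − (84 + 3x) = 12.
Collecting terms: 3x = 12, so x = 4.
Then 2E = 84 + 3·4 = 96, so E = 48, V = 2E/3 = 32, F = 14 + 4 = 18.

4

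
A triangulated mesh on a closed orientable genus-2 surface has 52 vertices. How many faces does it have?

108

χ = 2 − 2·2 = -2, and every face is a triangle so 3F = 2E.
V − E + F = -2 with E = 3F/2 gives 52 − (3/2 − 1)·F = -2, so F = 108 and E = 162.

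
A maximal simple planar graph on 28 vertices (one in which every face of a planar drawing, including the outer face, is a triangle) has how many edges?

78

In a plane triangulation 3F = 2E and V − E + F = 2, so E = 3V − 6 = 3·28 − 6 = 78.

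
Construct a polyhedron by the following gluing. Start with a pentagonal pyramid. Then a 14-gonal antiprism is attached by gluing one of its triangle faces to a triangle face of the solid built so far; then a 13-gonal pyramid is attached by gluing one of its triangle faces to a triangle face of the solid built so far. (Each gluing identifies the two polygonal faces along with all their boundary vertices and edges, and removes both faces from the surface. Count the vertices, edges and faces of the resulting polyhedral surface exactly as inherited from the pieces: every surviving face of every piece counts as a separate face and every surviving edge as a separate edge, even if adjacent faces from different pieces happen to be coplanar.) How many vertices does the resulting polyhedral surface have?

42

A pentagonal pyramid: V=6, E=10, F=6.
Attach a 14-gonal antiprism (V=28, E=56, F=30) along a 3-gon: merge 3 vertices and 3 edges, delete both glued faces → V=31, E=63, F=34.
Attach a 13-gonal pyramid (V=14, E=26, F=14) along a 3-gon: merge 3 vertices and 3 edges, delete both glued faces → V=42, E=86, F=46.
Check: V − E + F = 42 − 86 + 46 = 2.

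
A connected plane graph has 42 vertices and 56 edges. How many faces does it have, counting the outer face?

Euler's formula for a connected plane graph: V − E + F = 2, so F = 2 − 42 + 56 = 16.

16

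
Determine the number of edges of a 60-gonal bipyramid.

A bipyramid over an n-gon has 2n triangular faces and n + 2 vertices: V = 60 + 2 = 62, E = 3·60 = 180, F = 2·60 = 120.

180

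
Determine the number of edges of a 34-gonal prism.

102

A prism on an n-gon has two n-gon bases and n rectangular sides: V = 2·34 = 68, E = 3·34 = 102, F = 34 + 2 = 36.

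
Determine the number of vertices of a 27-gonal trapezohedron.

The n-trapezohedron (dual of the n-antiprism) has V = 2·27 + 2 = 56, E = 4·27 = 108, F = 2·27 = 54.
Check: V − E + F = 56 − 108 + 54 = 2.

56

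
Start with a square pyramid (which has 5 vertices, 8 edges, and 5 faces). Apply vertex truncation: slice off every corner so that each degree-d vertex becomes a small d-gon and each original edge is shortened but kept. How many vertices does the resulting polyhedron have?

16

Truncation replaces each original edge-end by a new vertex, so V′ = 2E = 16.
Each original edge survives, and each old vertex of degree d contributes d new edges; summing degrees gives Σd = 2E, so E′ = E + 2E = 3E = 24.
Each original face survives and each original vertex becomes one new face: F′ = F + V = 10.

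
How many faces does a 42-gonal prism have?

A prism on an n-gon has two n-gon bases and n rectangular sides: V = 2·42 = 84, E = 3·42 = 126, F = 42 + 2 = 44.
Check: V − E + F = 84 − 126 + 44 = 2.

44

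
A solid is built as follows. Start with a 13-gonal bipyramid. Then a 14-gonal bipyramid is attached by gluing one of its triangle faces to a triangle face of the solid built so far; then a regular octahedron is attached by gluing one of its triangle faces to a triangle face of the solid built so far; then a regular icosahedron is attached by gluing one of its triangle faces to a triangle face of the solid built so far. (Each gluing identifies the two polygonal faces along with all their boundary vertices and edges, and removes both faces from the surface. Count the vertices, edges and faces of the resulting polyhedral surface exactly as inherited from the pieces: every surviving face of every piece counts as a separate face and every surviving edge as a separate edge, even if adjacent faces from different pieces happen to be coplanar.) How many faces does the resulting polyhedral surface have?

76

A 13-gonal bipyramid: V=15, E=39, F=26.
Attach a 14-gonal bipyramid (V=16, E=42, F=28) along a 3-gon: merge 3 vertices and 3 edges, delete both glued faces → V=28, E=78, F=52.
Attach a regular octahedron (V=6, E=12, F=8) along a 3-gon: merge 3 vertices and 3 edges, delete both glued faces → V=31, E=87, F=58.
Attach a regular icosahedron (V=12, E=30, F=20) along a 3-gon: merge 3 vertices and 3 edges, delete both glued faces → V=40, E=114, F=76.
Check: V − E + F = 40 − 114 + 76 = 2.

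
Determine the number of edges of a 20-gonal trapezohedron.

The n-trapezohedron (dual of the n-antiprism) has V = 2·20 + 2 = 42, E = 4·20 = 80, F = 2·20 = 40.
Check: V − E + F = 42 − 80 + 40 = 2.

80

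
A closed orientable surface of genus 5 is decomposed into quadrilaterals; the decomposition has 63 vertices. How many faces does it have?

71

χ = 2 − 2·5 = -8, and every face is a square so 4F = 2E.
V − E + F = -8 with E = 4F/2 gives 63 − (4/2 − 1)·F = -8, so F = 71 and E = 142.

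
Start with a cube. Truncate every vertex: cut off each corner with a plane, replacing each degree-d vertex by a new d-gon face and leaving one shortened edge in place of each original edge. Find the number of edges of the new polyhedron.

36

The base solid has V = 8, E = 12, F = 6.
Truncation replaces each original edge-end by a new vertex, so V′ = 2E = 24.
Each original edge survives, and each old vertex of degree d contributes d new edges; summing degrees gives Σd = 2E, so E′ = E + 2E = 3E = 36.
Each original face survives and each original vertex becomes one new face: F′ = F + V = 14.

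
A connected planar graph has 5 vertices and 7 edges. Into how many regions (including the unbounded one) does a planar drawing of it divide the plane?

Euler's formula for a connected plane graph: V − E + F = 2, so F = 2 − 5 + 7 = 4.

4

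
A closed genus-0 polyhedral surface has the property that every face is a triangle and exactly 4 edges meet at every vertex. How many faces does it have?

Each face has 3 edges and each edge borders two faces, so 2E = 3F.
Each vertex has degree 4, so 4V = 2E and hence V = 3F/4.
Euler: V − E + F = 2 ⇒ (3F/4) − (3F/2) + F = 2.
Multiply by 8: (6 − 12 + 8)F = 16, i.e. 2F = 16.
So F = 8, E = 3·8/2 = 12, V = 3·8/4 = 6.

8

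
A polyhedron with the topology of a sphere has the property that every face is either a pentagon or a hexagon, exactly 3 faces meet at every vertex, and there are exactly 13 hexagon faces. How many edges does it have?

Let x be the number of pentagons; then F = 13 + x.
Edge–face incidences: 2E = 6·13 + 5·x = 78 + 5x.
Every vertex has degree 3, so 3V = 2E.
Euler: V − E + F = 2 ⇒ (2E)/3 − E + (13 + x) = 2.
Multiply by 6: 2·(2E) − 3·(2E) + 6·(13 + x) = 12, i.e. 78 + 6x − (78 + 5x) = 12.
Collecting terms: x = 12.
Then 2E = 78 + 5·12 = 138, so E = 69, V = 2E/3 = 46, F = 13 + 12 = 25.

69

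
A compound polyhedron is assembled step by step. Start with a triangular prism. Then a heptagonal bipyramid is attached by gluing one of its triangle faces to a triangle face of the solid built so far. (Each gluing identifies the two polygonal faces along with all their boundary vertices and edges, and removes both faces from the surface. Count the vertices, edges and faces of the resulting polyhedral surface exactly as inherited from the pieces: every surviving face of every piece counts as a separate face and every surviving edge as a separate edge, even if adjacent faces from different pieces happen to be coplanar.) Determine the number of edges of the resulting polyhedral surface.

A triangular prism: V=6, E=9, F=5.
Attach a heptagonal bipyramid (V=9, E=21, F=14) along a 3-gon: merge 3 vertices and 3 edges, delete both glued faces → V=12, E=27, F=17.
Check: V − E + F = 12 − 27 + 17 = 2.

27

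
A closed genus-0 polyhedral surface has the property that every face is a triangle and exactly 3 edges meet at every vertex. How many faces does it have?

Each face has 3 edges and each edge borders two faces, so 2E = 3F.
Each vertex has degree 3, so 3V = 2E and hence V = 3F/3.
Euler: V − E + F = 2 ⇒ (3F/3) − (3F/2) + F = 2.
Multiply by 6: (6 − 9 + 6)F = 12, i.e. 3F = 12.
So F = 4, E = 3·4/2 = 6, V = 3·4/3 = 4.

4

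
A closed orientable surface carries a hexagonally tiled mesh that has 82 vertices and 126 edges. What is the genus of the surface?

Every face is a hexagon and each edge borders two faces, so 6F = 2·126, giving F = 42.
χ = V − E + F = 82 − 126 + 42 = -2.
For a closed orientable surface χ = 2 − 2g, so g = (2 − (-2))/2 = 2.

2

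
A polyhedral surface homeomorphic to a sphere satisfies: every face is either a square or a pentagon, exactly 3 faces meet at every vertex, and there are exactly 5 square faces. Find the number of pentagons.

Let x be the number of pentagons; then F = 5 + x.
Edge–face incidences: 2E = 4·5 + 5·x = 20 + 5x.
Every vertex has degree 3, so 3V = 2E.
Euler: V − E + F = 2 ⇒ (2E)/3 − E + (5 + x) = 2.
Multiply by 6: 2·(2E) − 3·(2E) + 6·(5 + x) = 12, i.e. 30 + 6x − (20 + 5x) = 12.
Collecting terms: x + 10 = 12, so x = 2.
Then 2E = 20 + 5·2 = 30, so E = 15, V = 2E/3 = 10, F = 5 + 2 = 7.

2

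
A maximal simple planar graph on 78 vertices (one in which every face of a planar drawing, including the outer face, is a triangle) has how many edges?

228

In a plane triangulation 3F = 2E and V − E + F = 2, so E = 3V − 6 = 3·78 − 6 = 228.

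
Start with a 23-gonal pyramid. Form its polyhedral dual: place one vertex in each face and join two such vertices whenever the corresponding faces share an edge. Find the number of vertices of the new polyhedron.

The base solid has V = 24, E = 46, F = 24.
The dual swaps V and F and preserves E: V′ = F = 24, E′ = E = 46, F′ = V = 24.

24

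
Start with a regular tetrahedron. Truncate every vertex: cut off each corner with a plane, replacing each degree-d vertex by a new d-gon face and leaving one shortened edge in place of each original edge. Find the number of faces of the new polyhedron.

The base solid has V = 4, E = 6, F = 4.
Truncation replaces each original edge-end by a new vertex, so V′ = 2E = 12.
Each original edge survives, and each old vertex of degree d contributes d new edges; summing degrees gives Σd = 2E, so E′ = E + 2E = 3E = 18.
Each original face survives and each original vertex becomes one new face: F′ = F + V = 8.

8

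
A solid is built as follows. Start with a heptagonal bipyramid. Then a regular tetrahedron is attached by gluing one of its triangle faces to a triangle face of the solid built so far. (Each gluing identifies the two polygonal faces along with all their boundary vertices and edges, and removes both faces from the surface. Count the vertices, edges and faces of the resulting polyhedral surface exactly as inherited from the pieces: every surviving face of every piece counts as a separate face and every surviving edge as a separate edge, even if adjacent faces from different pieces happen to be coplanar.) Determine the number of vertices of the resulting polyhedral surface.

10

A heptagonal bipyramid: V=9, E=21, F=14.
Attach a regular tetrahedron (V=4, E=6, F=4) along a 3-gon: merge 3 vertices and 3 edges, delete both glued faces → V=10, E=24, F=16.
Check: V − E + F = 10 − 24 + 16 = 2.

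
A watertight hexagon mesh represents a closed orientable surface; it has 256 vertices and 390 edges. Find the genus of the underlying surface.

Every face is a hexagon and each edge borders two faces, so 6F = 2·390, giving F = 130.
χ = V − E + F = 256 − 390 + 130 = -4.
For a closed orientable surface χ = 2 − 2g, so g = (2 − (-4))/2 = 3.

3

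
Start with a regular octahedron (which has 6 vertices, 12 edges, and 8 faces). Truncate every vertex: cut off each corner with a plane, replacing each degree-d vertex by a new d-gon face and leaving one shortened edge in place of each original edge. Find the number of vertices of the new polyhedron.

24

Truncation replaces each original edge-end by a new vertex, so V′ = 2E = 24.
Each original edge survives, and each old vertex of degree d contributes d new edges; summing degrees gives Σd = 2E, so E′ = E + 2E = 3E = 36.
Each original face survives and each original vertex becomes one new face: F′ = F + V = 14.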